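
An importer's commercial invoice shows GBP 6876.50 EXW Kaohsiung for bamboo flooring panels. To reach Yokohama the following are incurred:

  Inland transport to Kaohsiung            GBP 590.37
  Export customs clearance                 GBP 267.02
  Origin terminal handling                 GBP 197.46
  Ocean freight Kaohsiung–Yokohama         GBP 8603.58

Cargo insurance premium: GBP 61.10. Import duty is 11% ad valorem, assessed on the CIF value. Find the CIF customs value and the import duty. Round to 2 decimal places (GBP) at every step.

CIF = EXW price + pre-shipment costs + freight + insurance
CIF = 6876.50 + 590.37 + 267.02 + 197.46 + 8603.58 + 61.10 = 16596.03
Import duty = 16596.03 × 11% = 1825.56

CIF value: GBP 16596.03; import duty: GBP 1825.56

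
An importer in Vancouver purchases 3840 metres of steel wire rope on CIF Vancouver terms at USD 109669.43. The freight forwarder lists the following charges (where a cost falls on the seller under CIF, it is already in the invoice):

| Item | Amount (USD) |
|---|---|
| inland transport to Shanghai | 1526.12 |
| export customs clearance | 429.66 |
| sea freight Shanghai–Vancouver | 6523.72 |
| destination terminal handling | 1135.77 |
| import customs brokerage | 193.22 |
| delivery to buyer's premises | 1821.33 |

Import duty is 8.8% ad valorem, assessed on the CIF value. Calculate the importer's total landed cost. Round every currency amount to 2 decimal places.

CIF: the seller pays costs through ocean freight and marine insurance to the destination port.
Already in the invoice (seller's account under CIF): inland to port, export clearance, freight — exclude.
The CIF price already equals the CIF value: 109669.43
Import duty = 109669.43 × 8.8% = 9650.91
Buyer bears: destination terminal 1135.77 + brokerage 193.22 + delivery 1821.33 + duty 9650.91 = 12801.23
Landed cost = invoice 109669.43 + 12801.23 = 122470.66

Total landed cost: USD 122470.66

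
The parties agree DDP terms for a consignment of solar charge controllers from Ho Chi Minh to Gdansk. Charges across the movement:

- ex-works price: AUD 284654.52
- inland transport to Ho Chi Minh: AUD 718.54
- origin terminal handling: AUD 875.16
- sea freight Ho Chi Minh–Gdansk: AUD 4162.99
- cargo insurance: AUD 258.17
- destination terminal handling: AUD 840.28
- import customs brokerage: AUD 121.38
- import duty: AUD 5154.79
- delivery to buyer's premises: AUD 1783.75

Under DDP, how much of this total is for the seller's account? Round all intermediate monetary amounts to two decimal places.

Seller's account: AUD 298569.58

DDP: the seller bears all costs including import duty.
Seller's account: goods 284654.52 + inland to port 718.54 + origin terminal 875.16 + freight 4162.99 + insurance 258.17 + destination terminal 840.28 + brokerage 121.38 + duty 5154.79 + delivery 1783.75 = 298569.58
Buyer's account: 0.00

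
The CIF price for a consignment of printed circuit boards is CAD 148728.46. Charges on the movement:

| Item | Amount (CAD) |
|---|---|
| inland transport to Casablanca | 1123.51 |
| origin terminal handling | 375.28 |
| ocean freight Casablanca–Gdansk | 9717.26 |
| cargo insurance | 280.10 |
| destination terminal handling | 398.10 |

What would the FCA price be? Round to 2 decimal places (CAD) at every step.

Not relevant to the conversion: inland to port — on the seller under both CIF and FCA; already in the CIF price and stays in the FCA price. destination terminal — on the buyer under both terms; not part of either seller's price.
From CIF to FCA, the seller no longer bears: origin terminal, freight, insurance.
FCA price = 148728.46 − 375.28 − 9717.26 − 280.10 = 138355.82

FCA price: CAD 138355.82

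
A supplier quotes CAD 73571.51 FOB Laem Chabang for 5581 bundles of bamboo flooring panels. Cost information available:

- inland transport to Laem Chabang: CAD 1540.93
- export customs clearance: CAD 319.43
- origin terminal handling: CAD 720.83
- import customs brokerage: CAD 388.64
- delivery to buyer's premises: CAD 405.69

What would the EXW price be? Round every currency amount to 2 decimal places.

Not relevant to the conversion: brokerage, delivery — on the buyer under both terms; not part of either seller's price.
From FOB to EXW, the seller no longer bears: inland to port, export clearance, origin terminal.
EXW price = 73571.51 − 1540.93 − 319.43 − 720.83 = 70990.32

EXW price: CAD 70990.32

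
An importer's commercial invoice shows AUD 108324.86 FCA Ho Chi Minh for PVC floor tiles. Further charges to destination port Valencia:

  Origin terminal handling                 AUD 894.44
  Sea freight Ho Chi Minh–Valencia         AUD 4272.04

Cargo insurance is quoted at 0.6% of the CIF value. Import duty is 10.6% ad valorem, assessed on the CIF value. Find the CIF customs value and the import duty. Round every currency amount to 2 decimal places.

Let C be the CIF value. C = FCA price + pre-shipment costs + freight + 0.6% × C
C − 0.6% × C = 108324.86 + 894.44 + 4272.04
0.994 × C = 113491.34
C = 113491.34 / 0.994 = 114176.40
Insurance premium = 0.6% × 114176.40 = 685.06
Import duty = 114176.40 × 10.6% = 12102.70

CIF value: AUD 114176.40; import duty: AUD 12102.70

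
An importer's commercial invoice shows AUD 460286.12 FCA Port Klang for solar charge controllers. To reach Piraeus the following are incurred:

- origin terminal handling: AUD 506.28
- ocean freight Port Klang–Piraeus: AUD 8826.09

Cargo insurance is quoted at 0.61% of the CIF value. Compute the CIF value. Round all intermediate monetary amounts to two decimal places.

Let C be the CIF value. C = FCA price + pre-shipment costs + freight + 0.61% × C
C − 0.61% × C = 460286.12 + 506.28 + 8826.09
0.9939 × C = 469618.49
C = 469618.49 / 0.9939 = 472500.74
Insurance premium = 0.61% × 472500.74 = 2882.25

CIF value: AUD 472500.74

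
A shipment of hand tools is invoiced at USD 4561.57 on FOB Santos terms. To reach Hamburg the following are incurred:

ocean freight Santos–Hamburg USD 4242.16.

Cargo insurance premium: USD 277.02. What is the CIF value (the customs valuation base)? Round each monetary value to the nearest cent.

CIF value: USD 9080.75

CIF = FOB price + freight + insurance
CIF = 4561.57 + 4242.16 + 277.02 = 9080.75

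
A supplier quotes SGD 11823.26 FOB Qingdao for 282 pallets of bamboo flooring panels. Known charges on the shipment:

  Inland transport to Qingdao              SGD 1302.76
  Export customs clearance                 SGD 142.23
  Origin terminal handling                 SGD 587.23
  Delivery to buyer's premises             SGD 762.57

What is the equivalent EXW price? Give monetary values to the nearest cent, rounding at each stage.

EXW price: SGD 9791.04

Not relevant to the conversion: delivery — on the buyer under both terms; not part of either seller's price.
From FOB to EXW, the seller no longer bears: inland to port, export clearance, origin terminal.
EXW price = 11823.26 − 1302.76 − 142.23 − 587.23 = 9791.04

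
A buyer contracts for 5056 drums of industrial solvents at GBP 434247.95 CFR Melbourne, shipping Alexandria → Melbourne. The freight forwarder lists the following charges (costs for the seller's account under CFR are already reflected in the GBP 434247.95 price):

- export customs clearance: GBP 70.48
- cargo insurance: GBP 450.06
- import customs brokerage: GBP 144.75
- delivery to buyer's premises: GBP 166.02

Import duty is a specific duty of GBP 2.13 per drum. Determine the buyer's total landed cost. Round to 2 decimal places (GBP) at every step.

Total landed cost: GBP 445778.06

CFR: the seller pays costs through ocean freight to the destination port, but not insurance.
Already in the invoice (seller's account under CFR): export clearance — exclude.
CIF value = CFR price + insurance = 434247.95 + 450.06 = 434698.01
Import duty = 5056 × 2.13 = 10769.28
Buyer bears: insurance 450.06 + brokerage 144.75 + delivery 166.02 + duty 10769.28 = 11530.11
Landed cost = invoice 434247.95 + 11530.11 = 445778.06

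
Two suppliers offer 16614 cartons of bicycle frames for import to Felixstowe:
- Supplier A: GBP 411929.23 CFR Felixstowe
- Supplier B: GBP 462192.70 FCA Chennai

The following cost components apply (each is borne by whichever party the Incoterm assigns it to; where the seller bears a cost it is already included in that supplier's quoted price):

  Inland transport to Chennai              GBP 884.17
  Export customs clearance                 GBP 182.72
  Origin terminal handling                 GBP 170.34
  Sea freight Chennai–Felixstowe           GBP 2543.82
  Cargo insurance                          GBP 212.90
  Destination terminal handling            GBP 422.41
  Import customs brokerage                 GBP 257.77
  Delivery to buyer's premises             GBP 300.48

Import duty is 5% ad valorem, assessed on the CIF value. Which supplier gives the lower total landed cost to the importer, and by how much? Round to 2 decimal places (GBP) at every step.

Supplier A (CFR):
CIF value = CFR price + insurance = 411929.23 + 212.90 = 412142.13
Import duty = 412142.13 × 5% = 20607.11
Buyer bears (A): 212.90 + 422.41 + 257.77 + 300.48 = 1193.56
Landed cost (A) = invoice 411929.23 + 1193.56 + duty 20607.11 = 433729.90
Supplier B (FCA):
CIF value = FCA price + origin terminal + freight + insurance = 462192.70 + 170.34 + 2543.82 + 212.90 = 465119.76
Import duty = 465119.76 × 5% = 23255.99
Buyer bears (B): 170.34 + 2543.82 + 212.90 + 422.41 + 257.77 + 300.48 = 3907.72
Landed cost (B) = invoice 462192.70 + 3907.72 + duty 23255.99 = 489356.41
Difference = |433729.90 − 489356.41| = 55626.51

Supplier A is cheaper by GBP 55626.51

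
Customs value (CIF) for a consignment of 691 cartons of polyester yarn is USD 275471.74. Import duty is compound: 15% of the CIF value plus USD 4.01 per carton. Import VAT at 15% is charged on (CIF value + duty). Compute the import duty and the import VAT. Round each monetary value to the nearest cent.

Ad valorem component: 275471.74 × 15% = 41320.76
Specific component: 691 × 4.01 = 2770.91
Import duty = 41320.76 + 2770.91 = 44091.67
VAT base = CIF + duty = 275471.74 + 44091.67 = 319563.41
Import VAT = 319563.41 × 15% = 47934.51

Import duty: USD 44091.67; import VAT: USD 47934.51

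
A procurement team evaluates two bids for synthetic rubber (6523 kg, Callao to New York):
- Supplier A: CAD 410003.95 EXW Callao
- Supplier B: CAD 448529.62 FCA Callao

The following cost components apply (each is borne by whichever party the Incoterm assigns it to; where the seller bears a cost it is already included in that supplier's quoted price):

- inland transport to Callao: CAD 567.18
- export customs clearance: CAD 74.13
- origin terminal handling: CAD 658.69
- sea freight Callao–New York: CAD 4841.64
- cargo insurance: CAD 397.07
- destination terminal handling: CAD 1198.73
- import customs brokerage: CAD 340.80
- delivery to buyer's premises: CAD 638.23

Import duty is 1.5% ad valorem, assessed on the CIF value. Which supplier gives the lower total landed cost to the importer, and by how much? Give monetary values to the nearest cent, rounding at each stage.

Supplier A (EXW):
CIF value = EXW price + inland to port + export clearance + origin terminal + freight + insurance = 410003.95 + 567.18 + 74.13 + 658.69 + 4841.64 + 397.07 = 416542.66
Import duty = 416542.66 × 1.5% = 6248.14
Buyer bears (A): 567.18 + 74.13 + 658.69 + 4841.64 + 397.07 + 1198.73 + 340.80 + 638.23 = 8716.47
Landed cost (A) = invoice 410003.95 + 8716.47 + duty 6248.14 = 424968.56
Supplier B (FCA):
CIF value = FCA price + origin terminal + freight + insurance = 448529.62 + 658.69 + 4841.64 + 397.07 = 454427.02
Import duty = 454427.02 × 1.5% = 6816.41
Buyer bears (B): 658.69 + 4841.64 + 397.07 + 1198.73 + 340.80 + 638.23 = 8075.16
Landed cost (B) = invoice 448529.62 + 8075.16 + duty 6816.41 = 463421.19
Difference = |424968.56 − 463421.19| = 38452.63

Supplier A is cheaper by CAD 38452.63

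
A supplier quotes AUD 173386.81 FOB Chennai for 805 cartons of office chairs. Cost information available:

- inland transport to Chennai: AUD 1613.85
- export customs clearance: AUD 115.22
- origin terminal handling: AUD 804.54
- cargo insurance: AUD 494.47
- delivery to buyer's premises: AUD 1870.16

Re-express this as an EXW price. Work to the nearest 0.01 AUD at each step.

EXW price: AUD 170853.20

Not relevant to the conversion: delivery, insurance — on the buyer under both terms; not part of either seller's price.
From FOB to EXW, the seller no longer bears: inland to port, export clearance, origin terminal.
EXW price = 173386.81 − 1613.85 − 115.22 − 804.54 = 170853.20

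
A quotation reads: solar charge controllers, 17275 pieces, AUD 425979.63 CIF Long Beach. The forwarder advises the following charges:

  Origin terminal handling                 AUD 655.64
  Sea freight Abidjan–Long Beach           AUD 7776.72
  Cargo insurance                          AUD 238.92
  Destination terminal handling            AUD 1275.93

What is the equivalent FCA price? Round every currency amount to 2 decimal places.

Not relevant to the conversion: destination terminal — on the buyer under both terms; not part of either seller's price.
From CIF to FCA, the seller no longer bears: origin terminal, freight, insurance.
FCA price = 425979.63 − 655.64 − 7776.72 − 238.92 = 417308.35

FCA price: AUD 417308.35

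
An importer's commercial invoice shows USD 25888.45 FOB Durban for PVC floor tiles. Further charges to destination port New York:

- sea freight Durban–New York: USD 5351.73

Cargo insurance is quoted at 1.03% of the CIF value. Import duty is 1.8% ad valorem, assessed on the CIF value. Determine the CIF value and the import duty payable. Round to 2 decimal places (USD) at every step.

CIF value: USD 31565.30; import duty: USD 568.18

Let C be the CIF value. C = FOB price + freight + 1.03% × C
C − 1.03% × C = 25888.45 + 5351.73
0.9897 × C = 31240.18
C = 31240.18 / 0.9897 = 31565.30
Insurance premium = 1.03% × 31565.30 = 325.12
Import duty = 31565.30 × 1.8% = 568.18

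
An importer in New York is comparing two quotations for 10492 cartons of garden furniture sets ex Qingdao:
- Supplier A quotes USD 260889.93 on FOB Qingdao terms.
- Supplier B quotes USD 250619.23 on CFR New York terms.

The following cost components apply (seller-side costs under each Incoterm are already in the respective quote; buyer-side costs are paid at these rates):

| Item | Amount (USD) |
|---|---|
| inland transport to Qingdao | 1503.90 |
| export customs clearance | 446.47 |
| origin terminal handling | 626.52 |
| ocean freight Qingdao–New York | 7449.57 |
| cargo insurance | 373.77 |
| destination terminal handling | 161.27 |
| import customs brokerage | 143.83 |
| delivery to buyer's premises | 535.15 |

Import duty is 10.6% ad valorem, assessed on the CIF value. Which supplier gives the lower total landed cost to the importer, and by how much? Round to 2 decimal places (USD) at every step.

Supplier A (FOB):
CIF value = FOB price + freight + insurance = 260889.93 + 7449.57 + 373.77 = 268713.27
Import duty = 268713.27 × 10.6% = 28483.61
Buyer bears (A): 7449.57 + 373.77 + 161.27 + 143.83 + 535.15 = 8663.59
Landed cost (A) = invoice 260889.93 + 8663.59 + duty 28483.61 = 298037.13
Supplier B (CFR):
CIF value = CFR price + insurance = 250619.23 + 373.77 = 250993.00
Import duty = 250993.00 × 10.6% = 26605.26
Buyer bears (B): 373.77 + 161.27 + 143.83 + 535.15 = 1214.02
Landed cost (B) = invoice 250619.23 + 1214.02 + duty 26605.26 = 278438.51
Difference = |298037.13 − 278438.51| = 19598.62

Supplier B is cheaper by USD 19598.62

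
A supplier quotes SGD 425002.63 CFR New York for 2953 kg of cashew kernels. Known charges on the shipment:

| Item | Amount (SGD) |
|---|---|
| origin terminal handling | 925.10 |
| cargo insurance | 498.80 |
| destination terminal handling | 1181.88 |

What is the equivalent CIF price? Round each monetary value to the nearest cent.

Not relevant to the conversion: origin terminal — on the seller under both CFR and CIF; already in the CFR price and stays in the CIF price. destination terminal — on the buyer under both terms; not part of either seller's price.
From CFR to CIF, the seller additionally bears: insurance.
CIF price = 425002.63 + 498.80 = 425501.43

CIF price: SGD 425501.43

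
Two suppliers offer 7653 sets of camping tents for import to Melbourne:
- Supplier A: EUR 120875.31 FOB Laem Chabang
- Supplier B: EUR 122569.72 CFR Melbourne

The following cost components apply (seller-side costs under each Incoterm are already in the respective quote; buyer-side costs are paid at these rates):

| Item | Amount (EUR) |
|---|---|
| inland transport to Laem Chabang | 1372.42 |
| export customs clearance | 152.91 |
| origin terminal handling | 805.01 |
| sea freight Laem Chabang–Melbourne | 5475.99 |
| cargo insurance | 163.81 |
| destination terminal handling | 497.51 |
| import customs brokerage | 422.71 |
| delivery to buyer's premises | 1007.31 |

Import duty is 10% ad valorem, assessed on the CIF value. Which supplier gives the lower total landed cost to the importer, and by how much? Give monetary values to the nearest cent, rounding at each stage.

Supplier A (FOB):
CIF value = FOB price + freight + insurance = 120875.31 + 5475.99 + 163.81 = 126515.11
Import duty = 126515.11 × 10% = 12651.51
Buyer bears (A): 5475.99 + 163.81 + 497.51 + 422.71 + 1007.31 = 7567.33
Landed cost (A) = invoice 120875.31 + 7567.33 + duty 12651.51 = 141094.15
Supplier B (CFR):
CIF value = CFR price + insurance = 122569.72 + 163.81 = 122733.53
Import duty = 122733.53 × 10% = 12273.35
Buyer bears (B): 163.81 + 497.51 + 422.71 + 1007.31 = 2091.34
Landed cost (B) = invoice 122569.72 + 2091.34 + duty 12273.35 = 136934.41
Difference = |141094.15 − 136934.41| = 4159.74

Supplier B is cheaper by EUR 4159.74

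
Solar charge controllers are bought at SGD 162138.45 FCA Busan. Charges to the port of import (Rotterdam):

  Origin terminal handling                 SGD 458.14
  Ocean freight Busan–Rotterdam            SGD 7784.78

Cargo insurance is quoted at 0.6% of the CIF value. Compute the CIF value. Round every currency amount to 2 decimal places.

Let C be the CIF value. C = FCA price + pre-shipment costs + freight + 0.6% × C
C − 0.6% × C = 162138.45 + 458.14 + 7784.78
0.994 × C = 170381.37
C = 170381.37 / 0.994 = 171409.83
Insurance premium = 0.6% × 171409.83 = 1028.46

CIF value: SGD 171409.83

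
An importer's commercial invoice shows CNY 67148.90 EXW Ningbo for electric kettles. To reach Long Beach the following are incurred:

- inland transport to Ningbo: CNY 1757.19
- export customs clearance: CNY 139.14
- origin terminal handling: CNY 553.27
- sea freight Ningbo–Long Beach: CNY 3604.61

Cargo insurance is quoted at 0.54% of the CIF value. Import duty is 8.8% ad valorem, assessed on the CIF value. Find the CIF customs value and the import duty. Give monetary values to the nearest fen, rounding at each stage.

CIF value: CNY 73600.55; import duty: CNY 6476.85

Let C be the CIF value. C = EXW price + pre-shipment costs + freight + 0.54% × C
C − 0.54% × C = 67148.90 + 1757.19 + 139.14 + 553.27 + 3604.61
0.9946 × C = 73203.11
C = 73203.11 / 0.9946 = 73600.55
Insurance premium = 0.54% × 73600.55 = 397.44
Import duty = 73600.55 × 8.8% = 6476.85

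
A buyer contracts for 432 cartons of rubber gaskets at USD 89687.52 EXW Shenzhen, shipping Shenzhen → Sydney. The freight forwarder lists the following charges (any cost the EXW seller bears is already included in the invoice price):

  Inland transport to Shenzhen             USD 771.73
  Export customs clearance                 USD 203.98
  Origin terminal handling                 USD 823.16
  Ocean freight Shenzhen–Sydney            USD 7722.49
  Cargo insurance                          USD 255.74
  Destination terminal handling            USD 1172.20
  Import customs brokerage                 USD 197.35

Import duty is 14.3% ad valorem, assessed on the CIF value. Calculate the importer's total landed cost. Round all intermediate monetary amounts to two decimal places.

Total landed cost: USD 115057.61

EXW: the seller makes goods available at their premises; the buyer bears all onward costs.
CIF value = EXW price + inland to port + export clearance + origin terminal + freight + insurance = 89687.52 + 771.73 + 203.98 + 823.16 + 7722.49 + 255.74 = 99464.62
Import duty = 99464.62 × 14.3% = 14223.44
Buyer bears: inland to port 771.73 + export clearance 203.98 + origin terminal 823.16 + freight 7722.49 + insurance 255.74 + destination terminal 1172.20 + brokerage 197.35 + duty 14223.44 = 25370.09
Landed cost = invoice 89687.52 + 25370.09 = 115057.61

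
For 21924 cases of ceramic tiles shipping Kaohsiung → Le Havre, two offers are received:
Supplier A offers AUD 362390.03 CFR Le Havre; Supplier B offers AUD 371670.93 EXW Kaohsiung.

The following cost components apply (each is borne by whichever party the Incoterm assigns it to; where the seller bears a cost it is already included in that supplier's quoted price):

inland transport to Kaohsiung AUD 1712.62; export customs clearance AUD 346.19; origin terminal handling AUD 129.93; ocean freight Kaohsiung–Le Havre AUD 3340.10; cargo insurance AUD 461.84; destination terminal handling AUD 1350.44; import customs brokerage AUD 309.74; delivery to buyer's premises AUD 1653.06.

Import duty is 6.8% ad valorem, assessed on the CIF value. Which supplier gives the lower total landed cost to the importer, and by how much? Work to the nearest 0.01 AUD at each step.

Supplier A is cheaper by AUD 15816.80

Supplier A (CFR):
CIF value = CFR price + insurance = 362390.03 + 461.84 = 362851.87
Import duty = 362851.87 × 6.8% = 24673.93
Buyer bears (A): 461.84 + 1350.44 + 309.74 + 1653.06 = 3775.08
Landed cost (A) = invoice 362390.03 + 3775.08 + duty 24673.93 = 390839.04
Supplier B (EXW):
CIF value = EXW price + inland to port + export clearance + origin terminal + freight + insurance = 371670.93 + 1712.62 + 346.19 + 129.93 + 3340.10 + 461.84 = 377661.61
Import duty = 377661.61 × 6.8% = 25680.99
Buyer bears (B): 1712.62 + 346.19 + 129.93 + 3340.10 + 461.84 + 1350.44 + 309.74 + 1653.06 = 9303.92
Landed cost (B) = invoice 371670.93 + 9303.92 + duty 25680.99 = 406655.84
Difference = |390839.04 − 406655.84| = 15816.80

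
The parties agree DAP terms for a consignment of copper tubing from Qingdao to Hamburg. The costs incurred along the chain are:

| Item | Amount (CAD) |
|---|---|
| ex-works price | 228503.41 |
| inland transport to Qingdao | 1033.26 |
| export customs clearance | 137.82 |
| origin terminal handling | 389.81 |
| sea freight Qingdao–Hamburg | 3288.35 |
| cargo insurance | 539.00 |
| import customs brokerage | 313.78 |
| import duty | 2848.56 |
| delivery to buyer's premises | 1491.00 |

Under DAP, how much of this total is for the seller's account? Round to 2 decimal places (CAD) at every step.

Seller's account: CAD 235382.65

DAP: the seller bears all costs to the named destination except import duty and clearance.
Seller's account: goods 228503.41 + inland to port 1033.26 + export clearance 137.82 + origin terminal 389.81 + freight 3288.35 + insurance 539.00 + delivery 1491.00 = 235382.65
Buyer's account: brokerage 313.78 + duty 2848.56 = 3162.34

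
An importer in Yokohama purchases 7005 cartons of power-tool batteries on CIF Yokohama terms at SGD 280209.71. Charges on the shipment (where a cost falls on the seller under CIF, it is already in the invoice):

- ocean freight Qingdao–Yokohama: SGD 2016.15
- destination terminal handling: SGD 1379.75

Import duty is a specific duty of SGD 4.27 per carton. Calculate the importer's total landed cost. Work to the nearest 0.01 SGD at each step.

Total landed cost: SGD 311500.81

CIF: the seller pays costs through ocean freight and marine insurance to the destination port.
Already in the invoice (seller's account under CIF): freight — exclude.
The CIF price already equals the CIF value: 280209.71
Import duty = 7005 × 4.27 = 29911.35
Buyer bears: destination terminal 1379.75 + duty 29911.35 = 31291.10
Landed cost = invoice 280209.71 + 31291.10 = 311500.81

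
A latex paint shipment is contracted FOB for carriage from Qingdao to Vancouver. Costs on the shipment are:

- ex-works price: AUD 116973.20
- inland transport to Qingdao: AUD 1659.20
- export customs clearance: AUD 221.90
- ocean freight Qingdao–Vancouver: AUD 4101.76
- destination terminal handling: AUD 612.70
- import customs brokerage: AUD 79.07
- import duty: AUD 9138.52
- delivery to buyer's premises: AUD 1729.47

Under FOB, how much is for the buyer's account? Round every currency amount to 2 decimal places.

Buyer's account: AUD 15661.52

FOB: the seller bears costs until goods are on board at the origin port; the buyer bears freight, insurance and all costs thereafter.
Seller's account: goods 116973.20 + inland to port 1659.20 + export clearance 221.90 = 118854.30
Buyer's account: freight 4101.76 + destination terminal 612.70 + brokerage 79.07 + duty 9138.52 + delivery 1729.47 = 15661.52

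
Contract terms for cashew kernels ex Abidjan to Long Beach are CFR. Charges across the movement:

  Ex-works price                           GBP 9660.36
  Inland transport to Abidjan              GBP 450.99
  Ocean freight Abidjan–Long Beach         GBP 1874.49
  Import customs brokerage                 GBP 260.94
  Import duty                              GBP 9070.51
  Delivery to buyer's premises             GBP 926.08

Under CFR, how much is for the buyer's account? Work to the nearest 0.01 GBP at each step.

Buyer's account: GBP 10257.53

CFR: the seller pays costs through ocean freight to the destination port, but not insurance.
Seller's account: goods 9660.36 + inland to port 450.99 + freight 1874.49 = 11985.84
Buyer's account: brokerage 260.94 + duty 9070.51 + delivery 926.08 = 10257.53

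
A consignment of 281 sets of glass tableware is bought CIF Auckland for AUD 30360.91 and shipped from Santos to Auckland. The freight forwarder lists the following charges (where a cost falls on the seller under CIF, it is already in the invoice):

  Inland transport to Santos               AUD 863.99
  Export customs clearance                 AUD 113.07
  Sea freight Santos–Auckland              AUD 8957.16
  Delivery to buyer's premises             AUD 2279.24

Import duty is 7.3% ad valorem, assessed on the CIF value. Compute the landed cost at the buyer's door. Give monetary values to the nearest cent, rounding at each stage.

CIF: the seller pays costs through ocean freight and marine insurance to the destination port.
Already in the invoice (seller's account under CIF): inland to port, export clearance, freight — exclude.
The CIF price already equals the CIF value: 30360.91
Import duty = 30360.91 × 7.3% = 2216.35
Buyer bears: delivery 2279.24 + duty 2216.35 = 4495.59
Landed cost = invoice 30360.91 + 4495.59 = 34856.50

Total landed cost: AUD 34856.50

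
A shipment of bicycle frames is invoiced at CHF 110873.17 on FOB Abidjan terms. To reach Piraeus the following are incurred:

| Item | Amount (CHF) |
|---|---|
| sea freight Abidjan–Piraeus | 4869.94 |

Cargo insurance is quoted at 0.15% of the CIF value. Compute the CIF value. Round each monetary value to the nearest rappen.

Let C be the CIF value. C = FOB price + freight + 0.15% × C
C − 0.15% × C = 110873.17 + 4869.94
0.9985 × C = 115743.11
C = 115743.11 / 0.9985 = 115916.99
Insurance premium = 0.15% × 115916.99 = 173.88

CIF value: CHF 115916.99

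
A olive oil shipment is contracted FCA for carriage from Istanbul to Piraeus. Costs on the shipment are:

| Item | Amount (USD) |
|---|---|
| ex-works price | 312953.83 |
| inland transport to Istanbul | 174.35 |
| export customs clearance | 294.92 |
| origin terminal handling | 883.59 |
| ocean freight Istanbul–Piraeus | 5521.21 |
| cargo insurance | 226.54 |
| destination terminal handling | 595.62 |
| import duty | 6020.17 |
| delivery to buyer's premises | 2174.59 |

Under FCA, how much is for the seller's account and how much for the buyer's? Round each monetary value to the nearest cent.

FCA: the seller delivers export-cleared goods to the carrier; the buyer bears costs from that point.
Seller's account: goods 312953.83 + inland to port 174.35 + export clearance 294.92 = 313423.10
Buyer's account: origin terminal 883.59 + freight 5521.21 + insurance 226.54 + destination terminal 595.62 + duty 6020.17 + delivery 2174.59 = 15421.72

Seller: USD 313423.10; buyer: USD 15421.72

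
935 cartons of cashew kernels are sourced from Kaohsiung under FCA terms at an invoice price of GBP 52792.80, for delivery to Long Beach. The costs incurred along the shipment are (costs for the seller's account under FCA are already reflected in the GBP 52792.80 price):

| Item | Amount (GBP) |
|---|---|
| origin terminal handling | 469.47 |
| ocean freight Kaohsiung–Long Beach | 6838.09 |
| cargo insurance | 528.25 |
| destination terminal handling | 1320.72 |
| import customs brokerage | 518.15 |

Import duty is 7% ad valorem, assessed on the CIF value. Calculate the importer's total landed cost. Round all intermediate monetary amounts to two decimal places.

Total landed cost: GBP 66711.48

FCA: the seller delivers export-cleared goods to the carrier; the buyer bears costs from that point.
CIF value = FCA price + origin terminal + freight + insurance = 52792.80 + 469.47 + 6838.09 + 528.25 = 60628.61
Import duty = 60628.61 × 7% = 4244.00
Buyer bears: origin terminal 469.47 + freight 6838.09 + insurance 528.25 + destination terminal 1320.72 + brokerage 518.15 + duty 4244.00 = 13918.68
Landed cost = invoice 52792.80 + 13918.68 = 66711.48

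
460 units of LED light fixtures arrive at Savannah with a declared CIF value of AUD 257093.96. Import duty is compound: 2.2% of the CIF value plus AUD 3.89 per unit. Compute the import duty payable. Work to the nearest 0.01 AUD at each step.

Import duty: AUD 7445.47

Ad valorem component: 257093.96 × 2.2% = 5656.07
Specific component: 460 × 3.89 = 1789.40
Import duty = 5656.07 + 1789.40 = 7445.47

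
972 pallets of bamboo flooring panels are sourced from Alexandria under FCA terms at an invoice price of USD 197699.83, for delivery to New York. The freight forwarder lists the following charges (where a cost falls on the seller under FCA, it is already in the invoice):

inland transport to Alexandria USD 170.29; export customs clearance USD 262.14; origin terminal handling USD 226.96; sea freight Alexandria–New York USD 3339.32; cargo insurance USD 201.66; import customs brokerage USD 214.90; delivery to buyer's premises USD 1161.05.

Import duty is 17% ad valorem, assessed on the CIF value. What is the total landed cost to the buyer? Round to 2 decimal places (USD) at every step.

FCA: the seller delivers export-cleared goods to the carrier; the buyer bears costs from that point.
Already in the invoice (seller's account under FCA): inland to port, export clearance — exclude.
CIF value = FCA price + origin terminal + freight + insurance = 197699.83 + 226.96 + 3339.32 + 201.66 = 201467.77
Import duty = 201467.77 × 17% = 34249.52
Buyer bears: origin terminal 226.96 + freight 3339.32 + insurance 201.66 + brokerage 214.90 + delivery 1161.05 + duty 34249.52 = 39393.41
Landed cost = invoice 197699.83 + 39393.41 = 237093.24

Total landed cost: USD 237093.24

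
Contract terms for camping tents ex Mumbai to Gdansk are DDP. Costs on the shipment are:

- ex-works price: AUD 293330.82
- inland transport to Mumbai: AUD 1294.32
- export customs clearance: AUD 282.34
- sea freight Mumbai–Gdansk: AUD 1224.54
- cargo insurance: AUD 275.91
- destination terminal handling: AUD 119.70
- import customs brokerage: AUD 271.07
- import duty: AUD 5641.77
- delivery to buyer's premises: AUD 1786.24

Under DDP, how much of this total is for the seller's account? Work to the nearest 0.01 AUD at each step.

DDP: the seller bears all costs including import duty.
Seller's account: goods 293330.82 + inland to port 1294.32 + export clearance 282.34 + freight 1224.54 + insurance 275.91 + destination terminal 119.70 + brokerage 271.07 + duty 5641.77 + delivery 1786.24 = 304226.71
Buyer's account: 0.00

Seller's account: AUD 304226.71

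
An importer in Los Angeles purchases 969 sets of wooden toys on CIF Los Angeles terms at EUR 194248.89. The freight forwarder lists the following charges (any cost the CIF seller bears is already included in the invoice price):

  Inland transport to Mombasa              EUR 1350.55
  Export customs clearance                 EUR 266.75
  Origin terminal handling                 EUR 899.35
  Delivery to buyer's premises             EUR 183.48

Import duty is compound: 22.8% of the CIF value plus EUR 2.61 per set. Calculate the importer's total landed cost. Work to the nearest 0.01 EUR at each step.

Total landed cost: EUR 241250.21

CIF: the seller pays costs through ocean freight and marine insurance to the destination port.
Already in the invoice (seller's account under CIF): inland to port, export clearance, origin terminal — exclude.
The CIF price already equals the CIF value: 194248.89
Ad valorem component: 194248.89 × 22.8% = 44288.75
Specific component: 969 × 2.61 = 2529.09
Import duty = 44288.75 + 2529.09 = 46817.84
Buyer bears: delivery 183.48 + duty 46817.84 = 47001.32
Landed cost = invoice 194248.89 + 47001.32 = 241250.21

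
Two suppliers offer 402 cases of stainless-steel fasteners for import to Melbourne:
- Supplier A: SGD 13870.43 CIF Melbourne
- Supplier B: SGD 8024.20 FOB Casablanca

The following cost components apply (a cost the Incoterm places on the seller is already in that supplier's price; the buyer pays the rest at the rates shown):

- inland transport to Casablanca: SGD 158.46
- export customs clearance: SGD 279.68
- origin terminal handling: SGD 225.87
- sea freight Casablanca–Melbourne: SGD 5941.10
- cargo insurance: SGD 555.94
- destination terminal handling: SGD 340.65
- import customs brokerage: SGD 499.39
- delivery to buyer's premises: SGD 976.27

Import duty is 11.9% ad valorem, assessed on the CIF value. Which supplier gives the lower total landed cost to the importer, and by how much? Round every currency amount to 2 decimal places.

Supplier A is cheaper by SGD 728.26

Supplier A (CIF):
The CIF price already equals the CIF value: 13870.43
Import duty = 13870.43 × 11.9% = 1650.58
Buyer bears (A): 340.65 + 499.39 + 976.27 = 1816.31
Landed cost (A) = invoice 13870.43 + 1816.31 + duty 1650.58 = 17337.32
Supplier B (FOB):
CIF value = FOB price + freight + insurance = 8024.20 + 5941.10 + 555.94 = 14521.24
Import duty = 14521.24 × 11.9% = 1728.03
Buyer bears (B): 5941.10 + 555.94 + 340.65 + 499.39 + 976.27 = 8313.35
Landed cost (B) = invoice 8024.20 + 8313.35 + duty 1728.03 = 18065.58
Difference = |17337.32 − 18065.58| = 728.26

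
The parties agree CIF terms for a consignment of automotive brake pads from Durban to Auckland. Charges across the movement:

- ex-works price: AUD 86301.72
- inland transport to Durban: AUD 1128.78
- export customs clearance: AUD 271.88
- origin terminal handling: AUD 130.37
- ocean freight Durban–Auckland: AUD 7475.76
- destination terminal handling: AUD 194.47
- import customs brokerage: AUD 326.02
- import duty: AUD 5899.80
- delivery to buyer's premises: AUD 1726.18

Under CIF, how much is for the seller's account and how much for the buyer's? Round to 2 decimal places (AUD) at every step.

CIF: the seller pays costs through ocean freight and marine insurance to the destination port.
Seller's account: goods 86301.72 + inland to port 1128.78 + export clearance 271.88 + origin terminal 130.37 + freight 7475.76 = 95308.51
Buyer's account: destination terminal 194.47 + brokerage 326.02 + duty 5899.80 + delivery 1726.18 = 8146.47

Seller: AUD 95308.51; buyer: AUD 8146.47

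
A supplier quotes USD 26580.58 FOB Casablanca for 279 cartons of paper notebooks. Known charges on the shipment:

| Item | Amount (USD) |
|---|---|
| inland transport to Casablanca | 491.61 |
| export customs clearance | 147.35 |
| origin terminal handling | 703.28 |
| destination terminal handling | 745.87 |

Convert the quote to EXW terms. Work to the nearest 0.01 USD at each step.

EXW price: USD 25238.34

Not relevant to the conversion: destination terminal — on the buyer under both terms; not part of either seller's price.
From FOB to EXW, the seller no longer bears: inland to port, export clearance, origin terminal.
EXW price = 26580.58 − 491.61 − 147.35 − 703.28 = 25238.34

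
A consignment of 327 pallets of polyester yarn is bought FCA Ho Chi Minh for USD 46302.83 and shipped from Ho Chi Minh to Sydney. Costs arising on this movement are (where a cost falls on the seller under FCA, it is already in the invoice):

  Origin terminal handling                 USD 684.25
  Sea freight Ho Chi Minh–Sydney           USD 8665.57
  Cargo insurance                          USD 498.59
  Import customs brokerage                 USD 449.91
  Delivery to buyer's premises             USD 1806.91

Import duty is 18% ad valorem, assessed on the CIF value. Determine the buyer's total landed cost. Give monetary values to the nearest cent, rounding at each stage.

FCA: the seller delivers export-cleared goods to the carrier; the buyer bears costs from that point.
CIF value = FCA price + origin terminal + freight + insurance = 46302.83 + 684.25 + 8665.57 + 498.59 = 56151.24
Import duty = 56151.24 × 18% = 10107.22
Buyer bears: origin terminal 684.25 + freight 8665.57 + insurance 498.59 + brokerage 449.91 + delivery 1806.91 + duty 10107.22 = 22212.45
Landed cost = invoice 46302.83 + 22212.45 = 68515.28

Total landed cost: USD 68515.28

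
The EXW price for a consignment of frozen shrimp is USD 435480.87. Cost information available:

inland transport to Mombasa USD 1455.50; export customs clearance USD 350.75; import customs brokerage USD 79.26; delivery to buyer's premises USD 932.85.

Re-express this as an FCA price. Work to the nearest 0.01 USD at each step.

FCA price: USD 437287.12

Not relevant to the conversion: brokerage, delivery — on the buyer under both terms; not part of either seller's price.
From EXW to FCA, the seller additionally bears: inland to port, export clearance.
FCA price = 435480.87 + 1455.50 + 350.75 = 437287.12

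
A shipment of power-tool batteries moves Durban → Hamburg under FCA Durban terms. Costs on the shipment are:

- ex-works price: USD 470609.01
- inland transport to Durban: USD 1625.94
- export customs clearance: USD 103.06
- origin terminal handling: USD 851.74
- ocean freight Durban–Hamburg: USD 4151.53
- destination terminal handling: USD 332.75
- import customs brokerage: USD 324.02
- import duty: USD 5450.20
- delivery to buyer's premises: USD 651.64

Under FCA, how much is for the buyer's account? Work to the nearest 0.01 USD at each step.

FCA: the seller delivers export-cleared goods to the carrier; the buyer bears costs from that point.
Seller's account: goods 470609.01 + inland to port 1625.94 + export clearance 103.06 = 472338.01
Buyer's account: origin terminal 851.74 + freight 4151.53 + destination terminal 332.75 + brokerage 324.02 + duty 5450.20 + delivery 651.64 = 11761.88

Buyer's account: USD 11761.88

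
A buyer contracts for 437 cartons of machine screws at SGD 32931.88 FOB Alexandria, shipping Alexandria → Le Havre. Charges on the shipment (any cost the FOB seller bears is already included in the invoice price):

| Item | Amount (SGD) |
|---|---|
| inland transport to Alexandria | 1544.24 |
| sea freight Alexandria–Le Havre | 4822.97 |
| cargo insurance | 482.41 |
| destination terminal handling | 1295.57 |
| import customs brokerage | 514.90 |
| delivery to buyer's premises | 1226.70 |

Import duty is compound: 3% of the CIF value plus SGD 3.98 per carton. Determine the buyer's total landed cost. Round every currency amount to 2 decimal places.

Total landed cost: SGD 44160.81

FOB: the seller bears costs until goods are on board at the origin port; the buyer bears freight, insurance and all costs thereafter.
Already in the invoice (seller's account under FOB): inland to port — exclude.
CIF value = FOB price + freight + insurance = 32931.88 + 4822.97 + 482.41 = 38237.26
Ad valorem component: 38237.26 × 3% = 1147.12
Specific component: 437 × 3.98 = 1739.26
Import duty = 1147.12 + 1739.26 = 2886.38
Buyer bears: freight 4822.97 + insurance 482.41 + destination terminal 1295.57 + brokerage 514.90 + delivery 1226.70 + duty 2886.38 = 11228.93
Landed cost = invoice 32931.88 + 11228.93 = 44160.81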